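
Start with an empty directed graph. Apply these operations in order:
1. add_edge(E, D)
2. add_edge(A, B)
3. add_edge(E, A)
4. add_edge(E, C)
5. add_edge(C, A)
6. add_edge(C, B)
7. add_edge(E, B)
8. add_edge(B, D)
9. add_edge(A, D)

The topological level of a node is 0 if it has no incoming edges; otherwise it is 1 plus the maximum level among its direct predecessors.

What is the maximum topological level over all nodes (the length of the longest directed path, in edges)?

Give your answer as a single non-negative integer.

Answer: 4

Derivation:
Op 1: add_edge(E, D). Edges now: 1
Op 2: add_edge(A, B). Edges now: 2
Op 3: add_edge(E, A). Edges now: 3
Op 4: add_edge(E, C). Edges now: 4
Op 5: add_edge(C, A). Edges now: 5
Op 6: add_edge(C, B). Edges now: 6
Op 7: add_edge(E, B). Edges now: 7
Op 8: add_edge(B, D). Edges now: 8
Op 9: add_edge(A, D). Edges now: 9
Compute levels (Kahn BFS):
  sources (in-degree 0): E
  process E: level=0
    E->A: in-degree(A)=1, level(A)>=1
    E->B: in-degree(B)=2, level(B)>=1
    E->C: in-degree(C)=0, level(C)=1, enqueue
    E->D: in-degree(D)=2, level(D)>=1
  process C: level=1
    C->A: in-degree(A)=0, level(A)=2, enqueue
    C->B: in-degree(B)=1, level(B)>=2
  process A: level=2
    A->B: in-degree(B)=0, level(B)=3, enqueue
    A->D: in-degree(D)=1, level(D)>=3
  process B: level=3
    B->D: in-degree(D)=0, level(D)=4, enqueue
  process D: level=4
All levels: A:2, B:3, C:1, D:4, E:0
max level = 4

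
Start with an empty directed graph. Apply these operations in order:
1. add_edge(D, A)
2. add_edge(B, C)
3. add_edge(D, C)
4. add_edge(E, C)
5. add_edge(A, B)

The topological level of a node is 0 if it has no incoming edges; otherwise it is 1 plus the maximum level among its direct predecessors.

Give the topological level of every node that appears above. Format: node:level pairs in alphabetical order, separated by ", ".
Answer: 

Op 1: add_edge(D, A). Edges now: 1
Op 2: add_edge(B, C). Edges now: 2
Op 3: add_edge(D, C). Edges now: 3
Op 4: add_edge(E, C). Edges now: 4
Op 5: add_edge(A, B). Edges now: 5
Compute levels (Kahn BFS):
  sources (in-degree 0): D, E
  process D: level=0
    D->A: in-degree(A)=0, level(A)=1, enqueue
    D->C: in-degree(C)=2, level(C)>=1
  process E: level=0
    E->C: in-degree(C)=1, level(C)>=1
  process A: level=1
    A->B: in-degree(B)=0, level(B)=2, enqueue
  process B: level=2
    B->C: in-degree(C)=0, level(C)=3, enqueue
  process C: level=3
All levels: A:1, B:2, C:3, D:0, E:0

Answer: A:1, B:2, C:3, D:0, E:0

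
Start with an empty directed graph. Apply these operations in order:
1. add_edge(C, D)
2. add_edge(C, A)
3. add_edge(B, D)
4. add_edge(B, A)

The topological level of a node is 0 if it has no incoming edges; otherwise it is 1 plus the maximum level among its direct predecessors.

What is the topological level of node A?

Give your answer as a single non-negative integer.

Answer: 1

Derivation:
Op 1: add_edge(C, D). Edges now: 1
Op 2: add_edge(C, A). Edges now: 2
Op 3: add_edge(B, D). Edges now: 3
Op 4: add_edge(B, A). Edges now: 4
Compute levels (Kahn BFS):
  sources (in-degree 0): B, C
  process B: level=0
    B->A: in-degree(A)=1, level(A)>=1
    B->D: in-degree(D)=1, level(D)>=1
  process C: level=0
    C->A: in-degree(A)=0, level(A)=1, enqueue
    C->D: in-degree(D)=0, level(D)=1, enqueue
  process A: level=1
  process D: level=1
All levels: A:1, B:0, C:0, D:1
level(A) = 1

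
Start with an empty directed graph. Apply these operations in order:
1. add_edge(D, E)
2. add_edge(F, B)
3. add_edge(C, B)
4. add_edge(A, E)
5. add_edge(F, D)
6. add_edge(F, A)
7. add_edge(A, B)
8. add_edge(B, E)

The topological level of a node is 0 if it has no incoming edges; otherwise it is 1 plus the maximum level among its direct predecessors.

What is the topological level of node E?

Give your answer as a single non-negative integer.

Answer: 3

Derivation:
Op 1: add_edge(D, E). Edges now: 1
Op 2: add_edge(F, B). Edges now: 2
Op 3: add_edge(C, B). Edges now: 3
Op 4: add_edge(A, E). Edges now: 4
Op 5: add_edge(F, D). Edges now: 5
Op 6: add_edge(F, A). Edges now: 6
Op 7: add_edge(A, B). Edges now: 7
Op 8: add_edge(B, E). Edges now: 8
Compute levels (Kahn BFS):
  sources (in-degree 0): C, F
  process C: level=0
    C->B: in-degree(B)=2, level(B)>=1
  process F: level=0
    F->A: in-degree(A)=0, level(A)=1, enqueue
    F->B: in-degree(B)=1, level(B)>=1
    F->D: in-degree(D)=0, level(D)=1, enqueue
  process A: level=1
    A->B: in-degree(B)=0, level(B)=2, enqueue
    A->E: in-degree(E)=2, level(E)>=2
  process D: level=1
    D->E: in-degree(E)=1, level(E)>=2
  process B: level=2
    B->E: in-degree(E)=0, level(E)=3, enqueue
  process E: level=3
All levels: A:1, B:2, C:0, D:1, E:3, F:0
level(E) = 3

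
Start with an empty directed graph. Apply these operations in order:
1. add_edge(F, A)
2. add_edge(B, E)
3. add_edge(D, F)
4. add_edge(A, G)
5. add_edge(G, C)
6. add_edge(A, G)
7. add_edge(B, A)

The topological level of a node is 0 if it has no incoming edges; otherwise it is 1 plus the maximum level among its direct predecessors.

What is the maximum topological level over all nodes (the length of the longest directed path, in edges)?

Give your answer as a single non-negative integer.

Answer: 4

Derivation:
Op 1: add_edge(F, A). Edges now: 1
Op 2: add_edge(B, E). Edges now: 2
Op 3: add_edge(D, F). Edges now: 3
Op 4: add_edge(A, G). Edges now: 4
Op 5: add_edge(G, C). Edges now: 5
Op 6: add_edge(A, G) (duplicate, no change). Edges now: 5
Op 7: add_edge(B, A). Edges now: 6
Compute levels (Kahn BFS):
  sources (in-degree 0): B, D
  process B: level=0
    B->A: in-degree(A)=1, level(A)>=1
    B->E: in-degree(E)=0, level(E)=1, enqueue
  process D: level=0
    D->F: in-degree(F)=0, level(F)=1, enqueue
  process E: level=1
  process F: level=1
    F->A: in-degree(A)=0, level(A)=2, enqueue
  process A: level=2
    A->G: in-degree(G)=0, level(G)=3, enqueue
  process G: level=3
    G->C: in-degree(C)=0, level(C)=4, enqueue
  process C: level=4
All levels: A:2, B:0, C:4, D:0, E:1, F:1, G:3
max level = 4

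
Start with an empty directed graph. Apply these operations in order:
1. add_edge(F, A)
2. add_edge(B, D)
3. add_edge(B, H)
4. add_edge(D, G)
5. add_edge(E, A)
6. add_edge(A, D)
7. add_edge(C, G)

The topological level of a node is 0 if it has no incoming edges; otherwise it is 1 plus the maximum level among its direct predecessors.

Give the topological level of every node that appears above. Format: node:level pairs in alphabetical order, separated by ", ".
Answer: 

Answer: A:1, B:0, C:0, D:2, E:0, F:0, G:3, H:1

Derivation:
Op 1: add_edge(F, A). Edges now: 1
Op 2: add_edge(B, D). Edges now: 2
Op 3: add_edge(B, H). Edges now: 3
Op 4: add_edge(D, G). Edges now: 4
Op 5: add_edge(E, A). Edges now: 5
Op 6: add_edge(A, D). Edges now: 6
Op 7: add_edge(C, G). Edges now: 7
Compute levels (Kahn BFS):
  sources (in-degree 0): B, C, E, F
  process B: level=0
    B->D: in-degree(D)=1, level(D)>=1
    B->H: in-degree(H)=0, level(H)=1, enqueue
  process C: level=0
    C->G: in-degree(G)=1, level(G)>=1
  process E: level=0
    E->A: in-degree(A)=1, level(A)>=1
  process F: level=0
    F->A: in-degree(A)=0, level(A)=1, enqueue
  process H: level=1
  process A: level=1
    A->D: in-degree(D)=0, level(D)=2, enqueue
  process D: level=2
    D->G: in-degree(G)=0, level(G)=3, enqueue
  process G: level=3
All levels: A:1, B:0, C:0, D:2, E:0, F:0, G:3, H:1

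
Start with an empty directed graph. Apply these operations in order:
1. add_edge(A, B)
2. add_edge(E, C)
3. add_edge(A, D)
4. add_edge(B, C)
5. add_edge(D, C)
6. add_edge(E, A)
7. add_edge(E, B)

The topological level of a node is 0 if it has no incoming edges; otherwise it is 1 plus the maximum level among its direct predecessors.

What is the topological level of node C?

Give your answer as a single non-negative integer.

Op 1: add_edge(A, B). Edges now: 1
Op 2: add_edge(E, C). Edges now: 2
Op 3: add_edge(A, D). Edges now: 3
Op 4: add_edge(B, C). Edges now: 4
Op 5: add_edge(D, C). Edges now: 5
Op 6: add_edge(E, A). Edges now: 6
Op 7: add_edge(E, B). Edges now: 7
Compute levels (Kahn BFS):
  sources (in-degree 0): E
  process E: level=0
    E->A: in-degree(A)=0, level(A)=1, enqueue
    E->B: in-degree(B)=1, level(B)>=1
    E->C: in-degree(C)=2, level(C)>=1
  process A: level=1
    A->B: in-degree(B)=0, level(B)=2, enqueue
    A->D: in-degree(D)=0, level(D)=2, enqueue
  process B: level=2
    B->C: in-degree(C)=1, level(C)>=3
  process D: level=2
    D->C: in-degree(C)=0, level(C)=3, enqueue
  process C: level=3
All levels: A:1, B:2, C:3, D:2, E:0
level(C) = 3

Answer: 3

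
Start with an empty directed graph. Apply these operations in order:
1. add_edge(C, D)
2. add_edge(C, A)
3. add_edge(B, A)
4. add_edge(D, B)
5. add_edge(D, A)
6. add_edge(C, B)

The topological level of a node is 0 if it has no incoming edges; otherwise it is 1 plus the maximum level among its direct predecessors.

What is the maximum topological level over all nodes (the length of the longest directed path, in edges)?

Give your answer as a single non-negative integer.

Answer: 3

Derivation:
Op 1: add_edge(C, D). Edges now: 1
Op 2: add_edge(C, A). Edges now: 2
Op 3: add_edge(B, A). Edges now: 3
Op 4: add_edge(D, B). Edges now: 4
Op 5: add_edge(D, A). Edges now: 5
Op 6: add_edge(C, B). Edges now: 6
Compute levels (Kahn BFS):
  sources (in-degree 0): C
  process C: level=0
    C->A: in-degree(A)=2, level(A)>=1
    C->B: in-degree(B)=1, level(B)>=1
    C->D: in-degree(D)=0, level(D)=1, enqueue
  process D: level=1
    D->A: in-degree(A)=1, level(A)>=2
    D->B: in-degree(B)=0, level(B)=2, enqueue
  process B: level=2
    B->A: in-degree(A)=0, level(A)=3, enqueue
  process A: level=3
All levels: A:3, B:2, C:0, D:1
max level = 3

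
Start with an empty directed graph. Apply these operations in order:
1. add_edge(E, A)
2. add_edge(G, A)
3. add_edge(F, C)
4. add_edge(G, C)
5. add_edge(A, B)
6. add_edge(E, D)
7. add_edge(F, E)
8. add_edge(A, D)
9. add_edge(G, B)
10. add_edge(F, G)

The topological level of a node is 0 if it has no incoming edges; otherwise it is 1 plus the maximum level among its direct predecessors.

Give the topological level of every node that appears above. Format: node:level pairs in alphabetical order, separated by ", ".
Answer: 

Op 1: add_edge(E, A). Edges now: 1
Op 2: add_edge(G, A). Edges now: 2
Op 3: add_edge(F, C). Edges now: 3
Op 4: add_edge(G, C). Edges now: 4
Op 5: add_edge(A, B). Edges now: 5
Op 6: add_edge(E, D). Edges now: 6
Op 7: add_edge(F, E). Edges now: 7
Op 8: add_edge(A, D). Edges now: 8
Op 9: add_edge(G, B). Edges now: 9
Op 10: add_edge(F, G). Edges now: 10
Compute levels (Kahn BFS):
  sources (in-degree 0): F
  process F: level=0
    F->C: in-degree(C)=1, level(C)>=1
    F->E: in-degree(E)=0, level(E)=1, enqueue
    F->G: in-degree(G)=0, level(G)=1, enqueue
  process E: level=1
    E->A: in-degree(A)=1, level(A)>=2
    E->D: in-degree(D)=1, level(D)>=2
  process G: level=1
    G->A: in-degree(A)=0, level(A)=2, enqueue
    G->B: in-degree(B)=1, level(B)>=2
    G->C: in-degree(C)=0, level(C)=2, enqueue
  process A: level=2
    A->B: in-degree(B)=0, level(B)=3, enqueue
    A->D: in-degree(D)=0, level(D)=3, enqueue
  process C: level=2
  process B: level=3
  process D: level=3
All levels: A:2, B:3, C:2, D:3, E:1, F:0, G:1

Answer: A:2, B:3, C:2, D:3, E:1, F:0, G:1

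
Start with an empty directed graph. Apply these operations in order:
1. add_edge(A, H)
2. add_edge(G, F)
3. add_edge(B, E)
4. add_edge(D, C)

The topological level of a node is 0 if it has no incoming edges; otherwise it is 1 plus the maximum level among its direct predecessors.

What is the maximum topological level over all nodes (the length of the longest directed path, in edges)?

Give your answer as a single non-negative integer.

Answer: 1

Derivation:
Op 1: add_edge(A, H). Edges now: 1
Op 2: add_edge(G, F). Edges now: 2
Op 3: add_edge(B, E). Edges now: 3
Op 4: add_edge(D, C). Edges now: 4
Compute levels (Kahn BFS):
  sources (in-degree 0): A, B, D, G
  process A: level=0
    A->H: in-degree(H)=0, level(H)=1, enqueue
  process B: level=0
    B->E: in-degree(E)=0, level(E)=1, enqueue
  process D: level=0
    D->C: in-degree(C)=0, level(C)=1, enqueue
  process G: level=0
    G->F: in-degree(F)=0, level(F)=1, enqueue
  process H: level=1
  process E: level=1
  process C: level=1
  process F: level=1
All levels: A:0, B:0, C:1, D:0, E:1, F:1, G:0, H:1
max level = 1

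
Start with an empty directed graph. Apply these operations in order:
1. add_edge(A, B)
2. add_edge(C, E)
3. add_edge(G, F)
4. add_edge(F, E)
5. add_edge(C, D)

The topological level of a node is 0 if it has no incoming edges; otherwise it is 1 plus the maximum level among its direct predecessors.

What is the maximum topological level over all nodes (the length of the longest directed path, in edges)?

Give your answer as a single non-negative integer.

Answer: 2

Derivation:
Op 1: add_edge(A, B). Edges now: 1
Op 2: add_edge(C, E). Edges now: 2
Op 3: add_edge(G, F). Edges now: 3
Op 4: add_edge(F, E). Edges now: 4
Op 5: add_edge(C, D). Edges now: 5
Compute levels (Kahn BFS):
  sources (in-degree 0): A, C, G
  process A: level=0
    A->B: in-degree(B)=0, level(B)=1, enqueue
  process C: level=0
    C->D: in-degree(D)=0, level(D)=1, enqueue
    C->E: in-degree(E)=1, level(E)>=1
  process G: level=0
    G->F: in-degree(F)=0, level(F)=1, enqueue
  process B: level=1
  process D: level=1
  process F: level=1
    F->E: in-degree(E)=0, level(E)=2, enqueue
  process E: level=2
All levels: A:0, B:1, C:0, D:1, E:2, F:1, G:0
max level = 2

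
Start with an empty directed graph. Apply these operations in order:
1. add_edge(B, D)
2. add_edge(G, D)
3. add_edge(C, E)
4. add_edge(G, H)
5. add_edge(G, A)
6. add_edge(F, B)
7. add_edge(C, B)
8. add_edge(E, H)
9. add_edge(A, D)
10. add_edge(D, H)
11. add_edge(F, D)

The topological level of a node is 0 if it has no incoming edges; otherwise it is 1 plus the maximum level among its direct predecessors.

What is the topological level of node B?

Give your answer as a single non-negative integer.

Op 1: add_edge(B, D). Edges now: 1
Op 2: add_edge(G, D). Edges now: 2
Op 3: add_edge(C, E). Edges now: 3
Op 4: add_edge(G, H). Edges now: 4
Op 5: add_edge(G, A). Edges now: 5
Op 6: add_edge(F, B). Edges now: 6
Op 7: add_edge(C, B). Edges now: 7
Op 8: add_edge(E, H). Edges now: 8
Op 9: add_edge(A, D). Edges now: 9
Op 10: add_edge(D, H). Edges now: 10
Op 11: add_edge(F, D). Edges now: 11
Compute levels (Kahn BFS):
  sources (in-degree 0): C, F, G
  process C: level=0
    C->B: in-degree(B)=1, level(B)>=1
    C->E: in-degree(E)=0, level(E)=1, enqueue
  process F: level=0
    F->B: in-degree(B)=0, level(B)=1, enqueue
    F->D: in-degree(D)=3, level(D)>=1
  process G: level=0
    G->A: in-degree(A)=0, level(A)=1, enqueue
    G->D: in-degree(D)=2, level(D)>=1
    G->H: in-degree(H)=2, level(H)>=1
  process E: level=1
    E->H: in-degree(H)=1, level(H)>=2
  process B: level=1
    B->D: in-degree(D)=1, level(D)>=2
  process A: level=1
    A->D: in-degree(D)=0, level(D)=2, enqueue
  process D: level=2
    D->H: in-degree(H)=0, level(H)=3, enqueue
  process H: level=3
All levels: A:1, B:1, C:0, D:2, E:1, F:0, G:0, H:3
level(B) = 1

Answer: 1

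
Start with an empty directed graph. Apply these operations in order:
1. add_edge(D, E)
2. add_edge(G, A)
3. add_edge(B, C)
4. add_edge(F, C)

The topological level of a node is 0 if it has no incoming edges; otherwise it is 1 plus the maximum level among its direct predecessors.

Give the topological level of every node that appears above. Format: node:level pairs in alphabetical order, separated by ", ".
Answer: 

Answer: A:1, B:0, C:1, D:0, E:1, F:0, G:0

Derivation:
Op 1: add_edge(D, E). Edges now: 1
Op 2: add_edge(G, A). Edges now: 2
Op 3: add_edge(B, C). Edges now: 3
Op 4: add_edge(F, C). Edges now: 4
Compute levels (Kahn BFS):
  sources (in-degree 0): B, D, F, G
  process B: level=0
    B->C: in-degree(C)=1, level(C)>=1
  process D: level=0
    D->E: in-degree(E)=0, level(E)=1, enqueue
  process F: level=0
    F->C: in-degree(C)=0, level(C)=1, enqueue
  process G: level=0
    G->A: in-degree(A)=0, level(A)=1, enqueue
  process E: level=1
  process C: level=1
  process A: level=1
All levels: A:1, B:0, C:1, D:0, E:1, F:0, G:0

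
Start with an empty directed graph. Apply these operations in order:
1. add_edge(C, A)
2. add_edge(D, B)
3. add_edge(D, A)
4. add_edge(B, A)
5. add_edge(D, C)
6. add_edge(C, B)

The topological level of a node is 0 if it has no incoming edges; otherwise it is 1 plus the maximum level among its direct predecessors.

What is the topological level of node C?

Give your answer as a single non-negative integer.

Answer: 1

Derivation:
Op 1: add_edge(C, A). Edges now: 1
Op 2: add_edge(D, B). Edges now: 2
Op 3: add_edge(D, A). Edges now: 3
Op 4: add_edge(B, A). Edges now: 4
Op 5: add_edge(D, C). Edges now: 5
Op 6: add_edge(C, B). Edges now: 6
Compute levels (Kahn BFS):
  sources (in-degree 0): D
  process D: level=0
    D->A: in-degree(A)=2, level(A)>=1
    D->B: in-degree(B)=1, level(B)>=1
    D->C: in-degree(C)=0, level(C)=1, enqueue
  process C: level=1
    C->A: in-degree(A)=1, level(A)>=2
    C->B: in-degree(B)=0, level(B)=2, enqueue
  process B: level=2
    B->A: in-degree(A)=0, level(A)=3, enqueue
  process A: level=3
All levels: A:3, B:2, C:1, D:0
level(C) = 1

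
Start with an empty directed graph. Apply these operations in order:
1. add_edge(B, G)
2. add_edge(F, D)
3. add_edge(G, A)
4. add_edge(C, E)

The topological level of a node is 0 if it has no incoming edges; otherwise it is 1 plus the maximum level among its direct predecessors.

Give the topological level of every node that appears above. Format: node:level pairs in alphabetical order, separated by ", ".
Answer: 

Answer: A:2, B:0, C:0, D:1, E:1, F:0, G:1

Derivation:
Op 1: add_edge(B, G). Edges now: 1
Op 2: add_edge(F, D). Edges now: 2
Op 3: add_edge(G, A). Edges now: 3
Op 4: add_edge(C, E). Edges now: 4
Compute levels (Kahn BFS):
  sources (in-degree 0): B, C, F
  process B: level=0
    B->G: in-degree(G)=0, level(G)=1, enqueue
  process C: level=0
    C->E: in-degree(E)=0, level(E)=1, enqueue
  process F: level=0
    F->D: in-degree(D)=0, level(D)=1, enqueue
  process G: level=1
    G->A: in-degree(A)=0, level(A)=2, enqueue
  process E: level=1
  process D: level=1
  process A: level=2
All levels: A:2, B:0, C:0, D:1, E:1, F:0, G:1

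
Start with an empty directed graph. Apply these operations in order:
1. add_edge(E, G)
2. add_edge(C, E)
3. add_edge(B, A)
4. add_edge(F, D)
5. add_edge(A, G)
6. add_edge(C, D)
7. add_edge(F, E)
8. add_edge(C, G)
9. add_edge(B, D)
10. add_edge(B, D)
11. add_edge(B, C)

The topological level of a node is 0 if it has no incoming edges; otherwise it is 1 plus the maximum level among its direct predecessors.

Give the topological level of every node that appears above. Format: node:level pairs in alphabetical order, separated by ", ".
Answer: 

Op 1: add_edge(E, G). Edges now: 1
Op 2: add_edge(C, E). Edges now: 2
Op 3: add_edge(B, A). Edges now: 3
Op 4: add_edge(F, D). Edges now: 4
Op 5: add_edge(A, G). Edges now: 5
Op 6: add_edge(C, D). Edges now: 6
Op 7: add_edge(F, E). Edges now: 7
Op 8: add_edge(C, G). Edges now: 8
Op 9: add_edge(B, D). Edges now: 9
Op 10: add_edge(B, D) (duplicate, no change). Edges now: 9
Op 11: add_edge(B, C). Edges now: 10
Compute levels (Kahn BFS):
  sources (in-degree 0): B, F
  process B: level=0
    B->A: in-degree(A)=0, level(A)=1, enqueue
    B->C: in-degree(C)=0, level(C)=1, enqueue
    B->D: in-degree(D)=2, level(D)>=1
  process F: level=0
    F->D: in-degree(D)=1, level(D)>=1
    F->E: in-degree(E)=1, level(E)>=1
  process A: level=1
    A->G: in-degree(G)=2, level(G)>=2
  process C: level=1
    C->D: in-degree(D)=0, level(D)=2, enqueue
    C->E: in-degree(E)=0, level(E)=2, enqueue
    C->G: in-degree(G)=1, level(G)>=2
  process D: level=2
  process E: level=2
    E->G: in-degree(G)=0, level(G)=3, enqueue
  process G: level=3
All levels: A:1, B:0, C:1, D:2, E:2, F:0, G:3

Answer: A:1, B:0, C:1, D:2, E:2, F:0, G:3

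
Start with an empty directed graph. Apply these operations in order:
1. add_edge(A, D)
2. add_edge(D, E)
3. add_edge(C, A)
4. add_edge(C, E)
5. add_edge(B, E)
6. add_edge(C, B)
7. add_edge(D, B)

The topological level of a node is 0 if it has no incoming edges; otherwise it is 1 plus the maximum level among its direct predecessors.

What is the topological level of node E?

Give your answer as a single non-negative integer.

Answer: 4

Derivation:
Op 1: add_edge(A, D). Edges now: 1
Op 2: add_edge(D, E). Edges now: 2
Op 3: add_edge(C, A). Edges now: 3
Op 4: add_edge(C, E). Edges now: 4
Op 5: add_edge(B, E). Edges now: 5
Op 6: add_edge(C, B). Edges now: 6
Op 7: add_edge(D, B). Edges now: 7
Compute levels (Kahn BFS):
  sources (in-degree 0): C
  process C: level=0
    C->A: in-degree(A)=0, level(A)=1, enqueue
    C->B: in-degree(B)=1, level(B)>=1
    C->E: in-degree(E)=2, level(E)>=1
  process A: level=1
    A->D: in-degree(D)=0, level(D)=2, enqueue
  process D: level=2
    D->B: in-degree(B)=0, level(B)=3, enqueue
    D->E: in-degree(E)=1, level(E)>=3
  process B: level=3
    B->E: in-degree(E)=0, level(E)=4, enqueue
  process E: level=4
All levels: A:1, B:3, C:0, D:2, E:4
level(E) = 4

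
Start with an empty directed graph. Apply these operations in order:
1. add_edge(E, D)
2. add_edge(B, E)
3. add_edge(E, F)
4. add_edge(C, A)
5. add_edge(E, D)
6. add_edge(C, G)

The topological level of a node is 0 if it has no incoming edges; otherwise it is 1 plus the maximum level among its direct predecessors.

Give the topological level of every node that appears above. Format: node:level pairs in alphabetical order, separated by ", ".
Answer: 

Answer: A:1, B:0, C:0, D:2, E:1, F:2, G:1

Derivation:
Op 1: add_edge(E, D). Edges now: 1
Op 2: add_edge(B, E). Edges now: 2
Op 3: add_edge(E, F). Edges now: 3
Op 4: add_edge(C, A). Edges now: 4
Op 5: add_edge(E, D) (duplicate, no change). Edges now: 4
Op 6: add_edge(C, G). Edges now: 5
Compute levels (Kahn BFS):
  sources (in-degree 0): B, C
  process B: level=0
    B->E: in-degree(E)=0, level(E)=1, enqueue
  process C: level=0
    C->A: in-degree(A)=0, level(A)=1, enqueue
    C->G: in-degree(G)=0, level(G)=1, enqueue
  process E: level=1
    E->D: in-degree(D)=0, level(D)=2, enqueue
    E->F: in-degree(F)=0, level(F)=2, enqueue
  process A: level=1
  process G: level=1
  process D: level=2
  process F: level=2
All levels: A:1, B:0, C:0, D:2, E:1, F:2, G:1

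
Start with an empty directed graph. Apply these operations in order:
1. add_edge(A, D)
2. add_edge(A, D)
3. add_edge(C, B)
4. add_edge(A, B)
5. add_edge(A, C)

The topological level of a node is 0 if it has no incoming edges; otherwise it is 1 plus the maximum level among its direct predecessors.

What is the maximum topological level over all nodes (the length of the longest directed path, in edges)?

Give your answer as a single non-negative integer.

Op 1: add_edge(A, D). Edges now: 1
Op 2: add_edge(A, D) (duplicate, no change). Edges now: 1
Op 3: add_edge(C, B). Edges now: 2
Op 4: add_edge(A, B). Edges now: 3
Op 5: add_edge(A, C). Edges now: 4
Compute levels (Kahn BFS):
  sources (in-degree 0): A
  process A: level=0
    A->B: in-degree(B)=1, level(B)>=1
    A->C: in-degree(C)=0, level(C)=1, enqueue
    A->D: in-degree(D)=0, level(D)=1, enqueue
  process C: level=1
    C->B: in-degree(B)=0, level(B)=2, enqueue
  process D: level=1
  process B: level=2
All levels: A:0, B:2, C:1, D:1
max level = 2

Answer: 2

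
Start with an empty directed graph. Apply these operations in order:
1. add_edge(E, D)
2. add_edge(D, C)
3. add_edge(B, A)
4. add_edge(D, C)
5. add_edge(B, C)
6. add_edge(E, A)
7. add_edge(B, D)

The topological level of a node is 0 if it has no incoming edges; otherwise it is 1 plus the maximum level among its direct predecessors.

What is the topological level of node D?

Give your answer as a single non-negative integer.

Answer: 1

Derivation:
Op 1: add_edge(E, D). Edges now: 1
Op 2: add_edge(D, C). Edges now: 2
Op 3: add_edge(B, A). Edges now: 3
Op 4: add_edge(D, C) (duplicate, no change). Edges now: 3
Op 5: add_edge(B, C). Edges now: 4
Op 6: add_edge(E, A). Edges now: 5
Op 7: add_edge(B, D). Edges now: 6
Compute levels (Kahn BFS):
  sources (in-degree 0): B, E
  process B: level=0
    B->A: in-degree(A)=1, level(A)>=1
    B->C: in-degree(C)=1, level(C)>=1
    B->D: in-degree(D)=1, level(D)>=1
  process E: level=0
    E->A: in-degree(A)=0, level(A)=1, enqueue
    E->D: in-degree(D)=0, level(D)=1, enqueue
  process A: level=1
  process D: level=1
    D->C: in-degree(C)=0, level(C)=2, enqueue
  process C: level=2
All levels: A:1, B:0, C:2, D:1, E:0
level(D) = 1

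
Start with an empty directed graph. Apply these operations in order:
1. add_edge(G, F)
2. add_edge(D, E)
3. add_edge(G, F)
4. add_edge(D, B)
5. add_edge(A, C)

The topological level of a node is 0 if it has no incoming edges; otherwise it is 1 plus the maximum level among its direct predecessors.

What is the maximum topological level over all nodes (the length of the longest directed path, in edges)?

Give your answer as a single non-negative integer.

Answer: 1

Derivation:
Op 1: add_edge(G, F). Edges now: 1
Op 2: add_edge(D, E). Edges now: 2
Op 3: add_edge(G, F) (duplicate, no change). Edges now: 2
Op 4: add_edge(D, B). Edges now: 3
Op 5: add_edge(A, C). Edges now: 4
Compute levels (Kahn BFS):
  sources (in-degree 0): A, D, G
  process A: level=0
    A->C: in-degree(C)=0, level(C)=1, enqueue
  process D: level=0
    D->B: in-degree(B)=0, level(B)=1, enqueue
    D->E: in-degree(E)=0, level(E)=1, enqueue
  process G: level=0
    G->F: in-degree(F)=0, level(F)=1, enqueue
  process C: level=1
  process B: level=1
  process E: level=1
  process F: level=1
All levels: A:0, B:1, C:1, D:0, E:1, F:1, G:0
max level = 1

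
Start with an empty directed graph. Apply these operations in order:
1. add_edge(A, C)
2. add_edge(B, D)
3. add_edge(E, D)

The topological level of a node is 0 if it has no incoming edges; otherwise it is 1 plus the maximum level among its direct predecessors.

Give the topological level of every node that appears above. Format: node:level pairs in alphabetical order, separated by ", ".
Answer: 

Op 1: add_edge(A, C). Edges now: 1
Op 2: add_edge(B, D). Edges now: 2
Op 3: add_edge(E, D). Edges now: 3
Compute levels (Kahn BFS):
  sources (in-degree 0): A, B, E
  process A: level=0
    A->C: in-degree(C)=0, level(C)=1, enqueue
  process B: level=0
    B->D: in-degree(D)=1, level(D)>=1
  process E: level=0
    E->D: in-degree(D)=0, level(D)=1, enqueue
  process C: level=1
  process D: level=1
All levels: A:0, B:0, C:1, D:1, E:0

Answer: A:0, B:0, C:1, D:1, E:0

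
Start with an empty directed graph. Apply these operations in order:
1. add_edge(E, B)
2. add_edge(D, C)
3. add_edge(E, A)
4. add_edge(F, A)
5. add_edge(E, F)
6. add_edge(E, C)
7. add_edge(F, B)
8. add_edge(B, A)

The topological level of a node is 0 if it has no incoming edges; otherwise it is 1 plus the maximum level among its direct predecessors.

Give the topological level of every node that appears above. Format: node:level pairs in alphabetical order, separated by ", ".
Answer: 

Op 1: add_edge(E, B). Edges now: 1
Op 2: add_edge(D, C). Edges now: 2
Op 3: add_edge(E, A). Edges now: 3
Op 4: add_edge(F, A). Edges now: 4
Op 5: add_edge(E, F). Edges now: 5
Op 6: add_edge(E, C). Edges now: 6
Op 7: add_edge(F, B). Edges now: 7
Op 8: add_edge(B, A). Edges now: 8
Compute levels (Kahn BFS):
  sources (in-degree 0): D, E
  process D: level=0
    D->C: in-degree(C)=1, level(C)>=1
  process E: level=0
    E->A: in-degree(A)=2, level(A)>=1
    E->B: in-degree(B)=1, level(B)>=1
    E->C: in-degree(C)=0, level(C)=1, enqueue
    E->F: in-degree(F)=0, level(F)=1, enqueue
  process C: level=1
  process F: level=1
    F->A: in-degree(A)=1, level(A)>=2
    F->B: in-degree(B)=0, level(B)=2, enqueue
  process B: level=2
    B->A: in-degree(A)=0, level(A)=3, enqueue
  process A: level=3
All levels: A:3, B:2, C:1, D:0, E:0, F:1

Answer: A:3, B:2, C:1, D:0, E:0, F:1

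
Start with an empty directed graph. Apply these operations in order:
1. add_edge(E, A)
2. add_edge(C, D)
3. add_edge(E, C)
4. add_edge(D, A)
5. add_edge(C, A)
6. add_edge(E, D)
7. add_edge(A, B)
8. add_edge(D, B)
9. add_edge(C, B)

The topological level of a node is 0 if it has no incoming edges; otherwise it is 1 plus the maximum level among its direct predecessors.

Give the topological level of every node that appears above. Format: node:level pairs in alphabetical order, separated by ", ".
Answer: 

Answer: A:3, B:4, C:1, D:2, E:0

Derivation:
Op 1: add_edge(E, A). Edges now: 1
Op 2: add_edge(C, D). Edges now: 2
Op 3: add_edge(E, C). Edges now: 3
Op 4: add_edge(D, A). Edges now: 4
Op 5: add_edge(C, A). Edges now: 5
Op 6: add_edge(E, D). Edges now: 6
Op 7: add_edge(A, B). Edges now: 7
Op 8: add_edge(D, B). Edges now: 8
Op 9: add_edge(C, B). Edges now: 9
Compute levels (Kahn BFS):
  sources (in-degree 0): E
  process E: level=0
    E->A: in-degree(A)=2, level(A)>=1
    E->C: in-degree(C)=0, level(C)=1, enqueue
    E->D: in-degree(D)=1, level(D)>=1
  process C: level=1
    C->A: in-degree(A)=1, level(A)>=2
    C->B: in-degree(B)=2, level(B)>=2
    C->D: in-degree(D)=0, level(D)=2, enqueue
  process D: level=2
    D->A: in-degree(A)=0, level(A)=3, enqueue
    D->B: in-degree(B)=1, level(B)>=3
  process A: level=3
    A->B: in-degree(B)=0, level(B)=4, enqueue
  process B: level=4
All levels: A:3, B:4, C:1, D:2, E:0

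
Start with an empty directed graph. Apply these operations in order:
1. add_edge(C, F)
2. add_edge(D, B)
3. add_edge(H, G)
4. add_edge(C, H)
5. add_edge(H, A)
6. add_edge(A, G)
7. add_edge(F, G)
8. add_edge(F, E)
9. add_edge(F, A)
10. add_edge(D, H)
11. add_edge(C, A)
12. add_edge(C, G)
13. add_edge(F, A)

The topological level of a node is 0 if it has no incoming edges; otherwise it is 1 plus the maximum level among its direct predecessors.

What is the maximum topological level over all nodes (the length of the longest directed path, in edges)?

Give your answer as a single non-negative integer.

Answer: 3

Derivation:
Op 1: add_edge(C, F). Edges now: 1
Op 2: add_edge(D, B). Edges now: 2
Op 3: add_edge(H, G). Edges now: 3
Op 4: add_edge(C, H). Edges now: 4
Op 5: add_edge(H, A). Edges now: 5
Op 6: add_edge(A, G). Edges now: 6
Op 7: add_edge(F, G). Edges now: 7
Op 8: add_edge(F, E). Edges now: 8
Op 9: add_edge(F, A). Edges now: 9
Op 10: add_edge(D, H). Edges now: 10
Op 11: add_edge(C, A). Edges now: 11
Op 12: add_edge(C, G). Edges now: 12
Op 13: add_edge(F, A) (duplicate, no change). Edges now: 12
Compute levels (Kahn BFS):
  sources (in-degree 0): C, D
  process C: level=0
    C->A: in-degree(A)=2, level(A)>=1
    C->F: in-degree(F)=0, level(F)=1, enqueue
    C->G: in-degree(G)=3, level(G)>=1
    C->H: in-degree(H)=1, level(H)>=1
  process D: level=0
    D->B: in-degree(B)=0, level(B)=1, enqueue
    D->H: in-degree(H)=0, level(H)=1, enqueue
  process F: level=1
    F->A: in-degree(A)=1, level(A)>=2
    F->E: in-degree(E)=0, level(E)=2, enqueue
    F->G: in-degree(G)=2, level(G)>=2
  process B: level=1
  process H: level=1
    H->A: in-degree(A)=0, level(A)=2, enqueue
    H->G: in-degree(G)=1, level(G)>=2
  process E: level=2
  process A: level=2
    A->G: in-degree(G)=0, level(G)=3, enqueue
  process G: level=3
All levels: A:2, B:1, C:0, D:0, E:2, F:1, G:3, H:1
max level = 3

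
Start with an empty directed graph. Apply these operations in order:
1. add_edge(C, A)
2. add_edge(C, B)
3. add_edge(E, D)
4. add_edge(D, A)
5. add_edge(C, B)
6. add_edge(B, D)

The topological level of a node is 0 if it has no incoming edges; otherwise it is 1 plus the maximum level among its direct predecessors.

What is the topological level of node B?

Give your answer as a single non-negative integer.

Answer: 1

Derivation:
Op 1: add_edge(C, A). Edges now: 1
Op 2: add_edge(C, B). Edges now: 2
Op 3: add_edge(E, D). Edges now: 3
Op 4: add_edge(D, A). Edges now: 4
Op 5: add_edge(C, B) (duplicate, no change). Edges now: 4
Op 6: add_edge(B, D). Edges now: 5
Compute levels (Kahn BFS):
  sources (in-degree 0): C, E
  process C: level=0
    C->A: in-degree(A)=1, level(A)>=1
    C->B: in-degree(B)=0, level(B)=1, enqueue
  process E: level=0
    E->D: in-degree(D)=1, level(D)>=1
  process B: level=1
    B->D: in-degree(D)=0, level(D)=2, enqueue
  process D: level=2
    D->A: in-degree(A)=0, level(A)=3, enqueue
  process A: level=3
All levels: A:3, B:1, C:0, D:2, E:0
level(B) = 1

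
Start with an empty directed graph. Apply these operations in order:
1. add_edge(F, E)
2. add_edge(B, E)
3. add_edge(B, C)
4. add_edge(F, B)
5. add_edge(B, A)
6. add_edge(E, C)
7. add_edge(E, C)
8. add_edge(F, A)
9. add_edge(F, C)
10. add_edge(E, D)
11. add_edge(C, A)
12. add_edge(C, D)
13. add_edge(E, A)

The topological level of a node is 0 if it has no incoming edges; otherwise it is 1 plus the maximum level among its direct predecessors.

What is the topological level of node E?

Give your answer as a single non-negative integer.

Op 1: add_edge(F, E). Edges now: 1
Op 2: add_edge(B, E). Edges now: 2
Op 3: add_edge(B, C). Edges now: 3
Op 4: add_edge(F, B). Edges now: 4
Op 5: add_edge(B, A). Edges now: 5
Op 6: add_edge(E, C). Edges now: 6
Op 7: add_edge(E, C) (duplicate, no change). Edges now: 6
Op 8: add_edge(F, A). Edges now: 7
Op 9: add_edge(F, C). Edges now: 8
Op 10: add_edge(E, D). Edges now: 9
Op 11: add_edge(C, A). Edges now: 10
Op 12: add_edge(C, D). Edges now: 11
Op 13: add_edge(E, A). Edges now: 12
Compute levels (Kahn BFS):
  sources (in-degree 0): F
  process F: level=0
    F->A: in-degree(A)=3, level(A)>=1
    F->B: in-degree(B)=0, level(B)=1, enqueue
    F->C: in-degree(C)=2, level(C)>=1
    F->E: in-degree(E)=1, level(E)>=1
  process B: level=1
    B->A: in-degree(A)=2, level(A)>=2
    B->C: in-degree(C)=1, level(C)>=2
    B->E: in-degree(E)=0, level(E)=2, enqueue
  process E: level=2
    E->A: in-degree(A)=1, level(A)>=3
    E->C: in-degree(C)=0, level(C)=3, enqueue
    E->D: in-degree(D)=1, level(D)>=3
  process C: level=3
    C->A: in-degree(A)=0, level(A)=4, enqueue
    C->D: in-degree(D)=0, level(D)=4, enqueue
  process A: level=4
  process D: level=4
All levels: A:4, B:1, C:3, D:4, E:2, F:0
level(E) = 2

Answer: 2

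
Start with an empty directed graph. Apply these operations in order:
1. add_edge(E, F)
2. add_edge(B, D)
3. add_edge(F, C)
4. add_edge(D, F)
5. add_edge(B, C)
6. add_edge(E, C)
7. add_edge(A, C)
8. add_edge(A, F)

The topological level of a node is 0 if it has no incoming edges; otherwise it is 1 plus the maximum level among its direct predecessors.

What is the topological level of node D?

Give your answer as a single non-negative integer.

Op 1: add_edge(E, F). Edges now: 1
Op 2: add_edge(B, D). Edges now: 2
Op 3: add_edge(F, C). Edges now: 3
Op 4: add_edge(D, F). Edges now: 4
Op 5: add_edge(B, C). Edges now: 5
Op 6: add_edge(E, C). Edges now: 6
Op 7: add_edge(A, C). Edges now: 7
Op 8: add_edge(A, F). Edges now: 8
Compute levels (Kahn BFS):
  sources (in-degree 0): A, B, E
  process A: level=0
    A->C: in-degree(C)=3, level(C)>=1
    A->F: in-degree(F)=2, level(F)>=1
  process B: level=0
    B->C: in-degree(C)=2, level(C)>=1
    B->D: in-degree(D)=0, level(D)=1, enqueue
  process E: level=0
    E->C: in-degree(C)=1, level(C)>=1
    E->F: in-degree(F)=1, level(F)>=1
  process D: level=1
    D->F: in-degree(F)=0, level(F)=2, enqueue
  process F: level=2
    F->C: in-degree(C)=0, level(C)=3, enqueue
  process C: level=3
All levels: A:0, B:0, C:3, D:1, E:0, F:2
level(D) = 1

Answer: 1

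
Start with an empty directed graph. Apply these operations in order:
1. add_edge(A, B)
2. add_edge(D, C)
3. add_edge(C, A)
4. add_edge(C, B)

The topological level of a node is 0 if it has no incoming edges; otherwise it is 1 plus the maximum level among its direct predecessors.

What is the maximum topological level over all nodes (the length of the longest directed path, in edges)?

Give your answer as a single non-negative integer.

Answer: 3

Derivation:
Op 1: add_edge(A, B). Edges now: 1
Op 2: add_edge(D, C). Edges now: 2
Op 3: add_edge(C, A). Edges now: 3
Op 4: add_edge(C, B). Edges now: 4
Compute levels (Kahn BFS):
  sources (in-degree 0): D
  process D: level=0
    D->C: in-degree(C)=0, level(C)=1, enqueue
  process C: level=1
    C->A: in-degree(A)=0, level(A)=2, enqueue
    C->B: in-degree(B)=1, level(B)>=2
  process A: level=2
    A->B: in-degree(B)=0, level(B)=3, enqueue
  process B: level=3
All levels: A:2, B:3, C:1, D:0
max level = 3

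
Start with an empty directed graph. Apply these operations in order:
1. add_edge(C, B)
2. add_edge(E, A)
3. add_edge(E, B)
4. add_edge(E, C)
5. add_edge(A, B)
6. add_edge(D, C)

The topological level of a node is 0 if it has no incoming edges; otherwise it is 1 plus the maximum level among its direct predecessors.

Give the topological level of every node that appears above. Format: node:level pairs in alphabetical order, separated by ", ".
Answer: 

Answer: A:1, B:2, C:1, D:0, E:0

Derivation:
Op 1: add_edge(C, B). Edges now: 1
Op 2: add_edge(E, A). Edges now: 2
Op 3: add_edge(E, B). Edges now: 3
Op 4: add_edge(E, C). Edges now: 4
Op 5: add_edge(A, B). Edges now: 5
Op 6: add_edge(D, C). Edges now: 6
Compute levels (Kahn BFS):
  sources (in-degree 0): D, E
  process D: level=0
    D->C: in-degree(C)=1, level(C)>=1
  process E: level=0
    E->A: in-degree(A)=0, level(A)=1, enqueue
    E->B: in-degree(B)=2, level(B)>=1
    E->C: in-degree(C)=0, level(C)=1, enqueue
  process A: level=1
    A->B: in-degree(B)=1, level(B)>=2
  process C: level=1
    C->B: in-degree(B)=0, level(B)=2, enqueue
  process B: level=2
All levels: A:1, B:2, C:1, D:0, E:0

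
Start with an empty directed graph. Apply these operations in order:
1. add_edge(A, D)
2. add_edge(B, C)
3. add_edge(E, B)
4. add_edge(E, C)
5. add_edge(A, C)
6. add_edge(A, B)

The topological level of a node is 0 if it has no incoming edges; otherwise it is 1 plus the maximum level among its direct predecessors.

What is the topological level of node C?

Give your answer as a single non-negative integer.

Op 1: add_edge(A, D). Edges now: 1
Op 2: add_edge(B, C). Edges now: 2
Op 3: add_edge(E, B). Edges now: 3
Op 4: add_edge(E, C). Edges now: 4
Op 5: add_edge(A, C). Edges now: 5
Op 6: add_edge(A, B). Edges now: 6
Compute levels (Kahn BFS):
  sources (in-degree 0): A, E
  process A: level=0
    A->B: in-degree(B)=1, level(B)>=1
    A->C: in-degree(C)=2, level(C)>=1
    A->D: in-degree(D)=0, level(D)=1, enqueue
  process E: level=0
    E->B: in-degree(B)=0, level(B)=1, enqueue
    E->C: in-degree(C)=1, level(C)>=1
  process D: level=1
  process B: level=1
    B->C: in-degree(C)=0, level(C)=2, enqueue
  process C: level=2
All levels: A:0, B:1, C:2, D:1, E:0
level(C) = 2

Answer: 2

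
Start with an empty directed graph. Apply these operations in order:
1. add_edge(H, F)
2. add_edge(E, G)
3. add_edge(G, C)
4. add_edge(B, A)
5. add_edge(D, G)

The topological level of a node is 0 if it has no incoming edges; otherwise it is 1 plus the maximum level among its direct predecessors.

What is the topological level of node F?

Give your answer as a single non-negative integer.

Op 1: add_edge(H, F). Edges now: 1
Op 2: add_edge(E, G). Edges now: 2
Op 3: add_edge(G, C). Edges now: 3
Op 4: add_edge(B, A). Edges now: 4
Op 5: add_edge(D, G). Edges now: 5
Compute levels (Kahn BFS):
  sources (in-degree 0): B, D, E, H
  process B: level=0
    B->A: in-degree(A)=0, level(A)=1, enqueue
  process D: level=0
    D->G: in-degree(G)=1, level(G)>=1
  process E: level=0
    E->G: in-degree(G)=0, level(G)=1, enqueue
  process H: level=0
    H->F: in-degree(F)=0, level(F)=1, enqueue
  process A: level=1
  process G: level=1
    G->C: in-degree(C)=0, level(C)=2, enqueue
  process F: level=1
  process C: level=2
All levels: A:1, B:0, C:2, D:0, E:0, F:1, G:1, H:0
level(F) = 1

Answer: 1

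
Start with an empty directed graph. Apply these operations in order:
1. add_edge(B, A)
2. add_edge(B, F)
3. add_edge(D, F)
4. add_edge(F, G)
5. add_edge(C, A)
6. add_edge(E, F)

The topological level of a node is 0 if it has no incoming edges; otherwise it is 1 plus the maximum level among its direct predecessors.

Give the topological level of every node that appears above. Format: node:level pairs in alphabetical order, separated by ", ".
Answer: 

Answer: A:1, B:0, C:0, D:0, E:0, F:1, G:2

Derivation:
Op 1: add_edge(B, A). Edges now: 1
Op 2: add_edge(B, F). Edges now: 2
Op 3: add_edge(D, F). Edges now: 3
Op 4: add_edge(F, G). Edges now: 4
Op 5: add_edge(C, A). Edges now: 5
Op 6: add_edge(E, F). Edges now: 6
Compute levels (Kahn BFS):
  sources (in-degree 0): B, C, D, E
  process B: level=0
    B->A: in-degree(A)=1, level(A)>=1
    B->F: in-degree(F)=2, level(F)>=1
  process C: level=0
    C->A: in-degree(A)=0, level(A)=1, enqueue
  process D: level=0
    D->F: in-degree(F)=1, level(F)>=1
  process E: level=0
    E->F: in-degree(F)=0, level(F)=1, enqueue
  process A: level=1
  process F: level=1
    F->G: in-degree(G)=0, level(G)=2, enqueue
  process G: level=2
All levels: A:1, B:0, C:0, D:0, E:0, F:1, G:2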